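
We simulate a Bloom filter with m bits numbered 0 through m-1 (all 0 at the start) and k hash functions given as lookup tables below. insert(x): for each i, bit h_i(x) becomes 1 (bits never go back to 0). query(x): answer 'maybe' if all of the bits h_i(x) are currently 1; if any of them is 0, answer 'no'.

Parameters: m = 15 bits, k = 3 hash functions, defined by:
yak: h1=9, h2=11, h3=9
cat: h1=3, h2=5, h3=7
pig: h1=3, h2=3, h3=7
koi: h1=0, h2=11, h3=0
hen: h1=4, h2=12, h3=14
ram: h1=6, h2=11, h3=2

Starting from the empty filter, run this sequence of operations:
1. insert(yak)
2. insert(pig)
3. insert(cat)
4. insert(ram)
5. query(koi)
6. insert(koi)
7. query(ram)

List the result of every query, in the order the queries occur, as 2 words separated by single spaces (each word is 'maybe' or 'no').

Answer: no maybe

Derivation:
Start: bits=000000000000000
Op 1: insert yak -> sets bits 9 11 -> bits=000000000101000
Op 2: insert pig -> sets bits 3 7 -> bits=000100010101000
Op 3: insert cat -> sets bits 3 5 7 -> bits=000101010101000
Op 4: insert ram -> sets bits 2 6 11 -> bits=001101110101000
Op 5: query koi -> checks bit0=0, bit11=1 (has a 0) -> no
Op 6: insert koi -> sets bits 0 11 -> bits=101101110101000
Op 7: query ram -> checks bit2=1, bit6=1, bit11=1 (all 1) -> maybe
Query results in order: no maybe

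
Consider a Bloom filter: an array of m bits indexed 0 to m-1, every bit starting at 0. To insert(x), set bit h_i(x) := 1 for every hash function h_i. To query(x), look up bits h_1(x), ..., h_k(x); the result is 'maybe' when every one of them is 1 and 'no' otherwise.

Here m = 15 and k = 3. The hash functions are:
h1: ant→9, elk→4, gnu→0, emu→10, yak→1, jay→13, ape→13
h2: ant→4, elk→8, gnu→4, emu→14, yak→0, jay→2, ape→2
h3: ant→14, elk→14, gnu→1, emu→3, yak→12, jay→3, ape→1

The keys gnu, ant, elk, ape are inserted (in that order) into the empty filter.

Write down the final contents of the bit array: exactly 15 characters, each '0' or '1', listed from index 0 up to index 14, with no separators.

Start: bits=000000000000000
After insert 'gnu': sets bits 0 1 4 -> bits=110010000000000
After insert 'ant': sets bits 4 9 14 -> bits=110010000100001
After insert 'elk': sets bits 4 8 14 -> bits=110010001100001
After insert 'ape': sets bits 1 2 13 -> bits=111010001100011

Answer: 111010001100011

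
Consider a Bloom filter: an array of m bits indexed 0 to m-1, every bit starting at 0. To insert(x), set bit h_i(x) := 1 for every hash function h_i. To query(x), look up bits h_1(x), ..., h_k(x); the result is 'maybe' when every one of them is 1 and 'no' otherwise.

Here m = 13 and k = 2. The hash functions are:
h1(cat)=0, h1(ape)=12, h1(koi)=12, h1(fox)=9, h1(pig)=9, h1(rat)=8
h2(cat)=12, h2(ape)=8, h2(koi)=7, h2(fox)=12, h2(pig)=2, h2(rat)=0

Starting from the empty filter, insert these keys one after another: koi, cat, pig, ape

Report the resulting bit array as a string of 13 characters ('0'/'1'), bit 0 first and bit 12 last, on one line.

Start: bits=0000000000000
After insert 'koi': sets bits 7 12 -> bits=0000000100001
After insert 'cat': sets bits 0 12 -> bits=1000000100001
After insert 'pig': sets bits 2 9 -> bits=1010000101001
After insert 'ape': sets bits 8 12 -> bits=1010000111001

Answer: 1010000111001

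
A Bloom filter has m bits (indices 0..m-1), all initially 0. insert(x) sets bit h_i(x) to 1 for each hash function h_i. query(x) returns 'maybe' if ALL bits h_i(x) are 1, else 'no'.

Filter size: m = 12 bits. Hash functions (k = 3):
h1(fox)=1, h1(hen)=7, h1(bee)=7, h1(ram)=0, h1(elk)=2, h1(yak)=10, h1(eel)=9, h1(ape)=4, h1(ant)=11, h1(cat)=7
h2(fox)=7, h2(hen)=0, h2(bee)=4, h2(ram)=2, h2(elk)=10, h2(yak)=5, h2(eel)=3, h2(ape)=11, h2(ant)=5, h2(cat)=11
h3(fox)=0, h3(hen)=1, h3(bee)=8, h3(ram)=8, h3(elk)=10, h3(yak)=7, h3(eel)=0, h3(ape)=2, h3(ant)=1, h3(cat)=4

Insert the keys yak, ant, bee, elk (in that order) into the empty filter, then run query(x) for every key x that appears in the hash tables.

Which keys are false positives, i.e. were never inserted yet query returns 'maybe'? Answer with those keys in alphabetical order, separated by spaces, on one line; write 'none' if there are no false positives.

Start: bits=000000000000
After insert 'yak': sets bits 5 7 10 -> bits=000001010010
After insert 'ant': sets bits 1 5 11 -> bits=010001010011
After insert 'bee': sets bits 4 7 8 -> bits=010011011011
After insert 'elk': sets bits 2 10 -> bits=011011011011
Not inserted: ape cat eel fox hen ram — query each against bits=011011011011:
query ape: checks bit2=1, bit4=1, bit11=1 (all 1) -> maybe => FALSE POSITIVE
query cat: checks bit4=1, bit7=1, bit11=1 (all 1) -> maybe => FALSE POSITIVE
query eel: checks bit0=0, bit3=0, bit9=0 (has a 0) -> no => not a false positive
query fox: checks bit0=0, bit1=1, bit7=1 (has a 0) -> no => not a false positive
query hen: checks bit0=0, bit1=1, bit7=1 (has a 0) -> no => not a false positive
query ram: checks bit0=0, bit2=1, bit8=1 (has a 0) -> no => not a false positive
False positives (alphabetical): ape cat

Answer: ape cat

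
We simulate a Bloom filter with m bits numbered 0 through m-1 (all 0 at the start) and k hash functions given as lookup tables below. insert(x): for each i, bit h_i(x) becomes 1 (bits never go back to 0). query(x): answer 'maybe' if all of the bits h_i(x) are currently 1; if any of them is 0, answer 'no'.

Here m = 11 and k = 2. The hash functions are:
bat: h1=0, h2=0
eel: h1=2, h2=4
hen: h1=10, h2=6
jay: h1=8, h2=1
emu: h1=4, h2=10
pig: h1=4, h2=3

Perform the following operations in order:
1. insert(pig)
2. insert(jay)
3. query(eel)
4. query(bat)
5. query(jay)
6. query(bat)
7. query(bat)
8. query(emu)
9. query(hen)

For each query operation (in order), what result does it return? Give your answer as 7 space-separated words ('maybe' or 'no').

Start: bits=00000000000
Op 1: insert pig -> sets bits 3 4 -> bits=00011000000
Op 2: insert jay -> sets bits 1 8 -> bits=01011000100
Op 3: query eel -> checks bit2=0, bit4=1 (has a 0) -> no
Op 4: query bat -> checks bit0=0 (has a 0) -> no
Op 5: query jay -> checks bit1=1, bit8=1 (all 1) -> maybe
Op 6: query bat -> checks bit0=0 (has a 0) -> no
Op 7: query bat -> checks bit0=0 (has a 0) -> no
Op 8: query emu -> checks bit4=1, bit10=0 (has a 0) -> no
Op 9: query hen -> checks bit6=0, bit10=0 (has a 0) -> no
Query results in order: no no maybe no no no no

Answer: no no maybe no no no no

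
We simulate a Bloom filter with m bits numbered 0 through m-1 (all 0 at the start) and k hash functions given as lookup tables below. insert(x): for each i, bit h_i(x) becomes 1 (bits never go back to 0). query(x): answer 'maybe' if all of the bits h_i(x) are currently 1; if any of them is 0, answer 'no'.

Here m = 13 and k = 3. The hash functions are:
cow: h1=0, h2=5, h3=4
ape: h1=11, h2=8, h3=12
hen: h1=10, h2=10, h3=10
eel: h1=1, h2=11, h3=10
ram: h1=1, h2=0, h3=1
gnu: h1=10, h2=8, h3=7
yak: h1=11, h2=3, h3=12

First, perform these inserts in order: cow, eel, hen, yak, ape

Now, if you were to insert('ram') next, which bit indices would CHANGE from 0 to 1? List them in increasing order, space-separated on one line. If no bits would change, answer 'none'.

Start: bits=0000000000000
After insert 'cow': sets bits 0 4 5 -> bits=1000110000000
After insert 'eel': sets bits 1 10 11 -> bits=1100110000110
After insert 'hen': sets bits 10 -> bits=1100110000110
After insert 'yak': sets bits 3 11 12 -> bits=1101110000111
After insert 'ape': sets bits 8 11 12 -> bits=1101110010111
insert 'ram' would touch bits 0 1; currently bit0=1, bit1=1
Bits that are 0 among those (would change 0->1): none

Answer: none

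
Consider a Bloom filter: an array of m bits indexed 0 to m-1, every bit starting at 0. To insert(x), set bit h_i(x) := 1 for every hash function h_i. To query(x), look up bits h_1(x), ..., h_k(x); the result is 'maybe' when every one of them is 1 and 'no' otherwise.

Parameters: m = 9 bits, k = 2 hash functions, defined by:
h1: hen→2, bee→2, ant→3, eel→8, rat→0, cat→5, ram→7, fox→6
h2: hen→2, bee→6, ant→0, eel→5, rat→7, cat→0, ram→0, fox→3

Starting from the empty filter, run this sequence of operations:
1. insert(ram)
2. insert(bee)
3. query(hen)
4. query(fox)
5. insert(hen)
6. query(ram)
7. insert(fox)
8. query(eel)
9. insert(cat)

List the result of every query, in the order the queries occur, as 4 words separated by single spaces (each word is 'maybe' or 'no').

Start: bits=000000000
Op 1: insert ram -> sets bits 0 7 -> bits=100000010
Op 2: insert bee -> sets bits 2 6 -> bits=101000110
Op 3: query hen -> checks bit2=1 (all 1) -> maybe
Op 4: query fox -> checks bit3=0, bit6=1 (has a 0) -> no
Op 5: insert hen -> sets bits 2 -> bits=101000110
Op 6: query ram -> checks bit0=1, bit7=1 (all 1) -> maybe
Op 7: insert fox -> sets bits 3 6 -> bits=101100110
Op 8: query eel -> checks bit5=0, bit8=0 (has a 0) -> no
Op 9: insert cat -> sets bits 0 5 -> bits=101101110
Query results in order: maybe no maybe no

Answer: maybe no maybe no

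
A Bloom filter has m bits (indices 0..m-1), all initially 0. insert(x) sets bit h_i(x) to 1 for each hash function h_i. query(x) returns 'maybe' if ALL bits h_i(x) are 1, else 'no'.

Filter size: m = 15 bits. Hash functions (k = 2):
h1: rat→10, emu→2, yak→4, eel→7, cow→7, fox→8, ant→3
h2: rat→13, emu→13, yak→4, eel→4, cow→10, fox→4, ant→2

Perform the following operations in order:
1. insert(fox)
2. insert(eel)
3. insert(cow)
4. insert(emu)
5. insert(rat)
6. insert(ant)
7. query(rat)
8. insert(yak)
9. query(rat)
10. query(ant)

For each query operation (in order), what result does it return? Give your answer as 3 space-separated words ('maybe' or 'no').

Start: bits=000000000000000
Op 1: insert fox -> sets bits 4 8 -> bits=000010001000000
Op 2: insert eel -> sets bits 4 7 -> bits=000010011000000
Op 3: insert cow -> sets bits 7 10 -> bits=000010011010000
Op 4: insert emu -> sets bits 2 13 -> bits=001010011010010
Op 5: insert rat -> sets bits 10 13 -> bits=001010011010010
Op 6: insert ant -> sets bits 2 3 -> bits=001110011010010
Op 7: query rat -> checks bit10=1, bit13=1 (all 1) -> maybe
Op 8: insert yak -> sets bits 4 -> bits=001110011010010
Op 9: query rat -> checks bit10=1, bit13=1 (all 1) -> maybe
Op 10: query ant -> checks bit2=1, bit3=1 (all 1) -> maybe
Query results in order: maybe maybe maybe

Answer: maybe maybe maybe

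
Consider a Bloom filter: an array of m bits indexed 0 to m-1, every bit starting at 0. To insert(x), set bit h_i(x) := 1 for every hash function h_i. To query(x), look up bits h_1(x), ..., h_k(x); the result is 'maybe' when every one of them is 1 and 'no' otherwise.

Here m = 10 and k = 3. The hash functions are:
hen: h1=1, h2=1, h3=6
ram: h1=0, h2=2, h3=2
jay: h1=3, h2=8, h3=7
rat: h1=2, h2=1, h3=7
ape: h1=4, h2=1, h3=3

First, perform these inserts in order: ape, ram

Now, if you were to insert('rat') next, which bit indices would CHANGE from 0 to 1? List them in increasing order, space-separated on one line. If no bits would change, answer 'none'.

Answer: 7

Derivation:
Start: bits=0000000000
After insert 'ape': sets bits 1 3 4 -> bits=0101100000
After insert 'ram': sets bits 0 2 -> bits=1111100000
insert 'rat' would touch bits 1 2 7; currently bit1=1, bit2=1, bit7=0
Bits that are 0 among those (would change 0->1): 7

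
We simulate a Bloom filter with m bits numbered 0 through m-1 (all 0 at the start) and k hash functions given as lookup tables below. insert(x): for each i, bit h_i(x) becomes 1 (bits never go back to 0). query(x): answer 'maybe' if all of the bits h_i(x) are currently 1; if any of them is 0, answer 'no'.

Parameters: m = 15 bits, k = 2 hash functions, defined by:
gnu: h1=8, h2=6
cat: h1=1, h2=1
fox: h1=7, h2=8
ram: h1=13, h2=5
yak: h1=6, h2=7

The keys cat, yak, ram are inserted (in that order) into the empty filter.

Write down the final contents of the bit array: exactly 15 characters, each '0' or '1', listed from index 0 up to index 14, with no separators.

Answer: 010001110000010

Derivation:
Start: bits=000000000000000
After insert 'cat': sets bits 1 -> bits=010000000000000
After insert 'yak': sets bits 6 7 -> bits=010000110000000
After insert 'ram': sets bits 5 13 -> bits=010001110000010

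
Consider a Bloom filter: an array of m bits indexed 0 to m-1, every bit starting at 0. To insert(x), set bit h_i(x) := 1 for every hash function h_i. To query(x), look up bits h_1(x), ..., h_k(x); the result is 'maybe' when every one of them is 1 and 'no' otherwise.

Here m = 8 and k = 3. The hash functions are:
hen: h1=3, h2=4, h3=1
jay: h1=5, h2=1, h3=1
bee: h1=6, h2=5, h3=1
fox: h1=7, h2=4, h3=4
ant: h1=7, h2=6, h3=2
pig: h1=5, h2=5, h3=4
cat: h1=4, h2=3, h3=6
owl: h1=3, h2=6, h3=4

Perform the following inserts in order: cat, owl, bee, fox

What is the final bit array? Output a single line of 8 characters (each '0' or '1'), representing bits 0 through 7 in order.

Answer: 01011111

Derivation:
Start: bits=00000000
After insert 'cat': sets bits 3 4 6 -> bits=00011010
After insert 'owl': sets bits 3 4 6 -> bits=00011010
After insert 'bee': sets bits 1 5 6 -> bits=01011110
After insert 'fox': sets bits 4 7 -> bits=01011111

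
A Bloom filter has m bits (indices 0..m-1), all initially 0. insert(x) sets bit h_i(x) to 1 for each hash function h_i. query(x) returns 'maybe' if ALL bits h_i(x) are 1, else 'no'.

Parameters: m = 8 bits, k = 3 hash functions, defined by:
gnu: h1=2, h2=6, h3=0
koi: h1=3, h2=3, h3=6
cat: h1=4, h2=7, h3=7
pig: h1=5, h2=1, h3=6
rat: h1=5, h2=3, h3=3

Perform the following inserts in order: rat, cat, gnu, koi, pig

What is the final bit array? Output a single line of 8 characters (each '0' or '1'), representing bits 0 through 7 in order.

Start: bits=00000000
After insert 'rat': sets bits 3 5 -> bits=00010100
After insert 'cat': sets bits 4 7 -> bits=00011101
After insert 'gnu': sets bits 0 2 6 -> bits=10111111
After insert 'koi': sets bits 3 6 -> bits=10111111
After insert 'pig': sets bits 1 5 6 -> bits=11111111

Answer: 11111111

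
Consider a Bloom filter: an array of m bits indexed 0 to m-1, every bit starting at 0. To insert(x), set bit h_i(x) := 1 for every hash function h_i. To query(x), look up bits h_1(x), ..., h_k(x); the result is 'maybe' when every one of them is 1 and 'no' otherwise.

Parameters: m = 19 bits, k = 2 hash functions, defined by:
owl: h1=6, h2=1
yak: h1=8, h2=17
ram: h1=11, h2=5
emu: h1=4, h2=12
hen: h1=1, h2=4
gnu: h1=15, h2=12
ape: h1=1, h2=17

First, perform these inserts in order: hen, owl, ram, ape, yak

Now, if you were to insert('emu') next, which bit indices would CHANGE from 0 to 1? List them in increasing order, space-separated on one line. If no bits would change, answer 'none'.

Start: bits=0000000000000000000
After insert 'hen': sets bits 1 4 -> bits=0100100000000000000
After insert 'owl': sets bits 1 6 -> bits=0100101000000000000
After insert 'ram': sets bits 5 11 -> bits=0100111000010000000
After insert 'ape': sets bits 1 17 -> bits=0100111000010000010
After insert 'yak': sets bits 8 17 -> bits=0100111010010000010
insert 'emu' would touch bits 4 12; currently bit4=1, bit12=0
Bits that are 0 among those (would change 0->1): 12

Answer: 12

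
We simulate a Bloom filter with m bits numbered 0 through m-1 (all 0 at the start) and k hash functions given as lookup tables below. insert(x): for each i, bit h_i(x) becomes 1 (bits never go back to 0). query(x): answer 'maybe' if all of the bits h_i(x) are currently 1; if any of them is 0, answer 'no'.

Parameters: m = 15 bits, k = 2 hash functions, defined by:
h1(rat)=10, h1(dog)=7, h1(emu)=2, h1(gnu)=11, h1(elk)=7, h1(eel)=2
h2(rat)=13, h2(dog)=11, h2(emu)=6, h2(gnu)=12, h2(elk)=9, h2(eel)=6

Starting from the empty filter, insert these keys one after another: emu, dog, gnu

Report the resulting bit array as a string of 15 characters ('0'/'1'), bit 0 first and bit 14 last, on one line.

Start: bits=000000000000000
After insert 'emu': sets bits 2 6 -> bits=001000100000000
After insert 'dog': sets bits 7 11 -> bits=001000110001000
After insert 'gnu': sets bits 11 12 -> bits=001000110001100

Answer: 001000110001100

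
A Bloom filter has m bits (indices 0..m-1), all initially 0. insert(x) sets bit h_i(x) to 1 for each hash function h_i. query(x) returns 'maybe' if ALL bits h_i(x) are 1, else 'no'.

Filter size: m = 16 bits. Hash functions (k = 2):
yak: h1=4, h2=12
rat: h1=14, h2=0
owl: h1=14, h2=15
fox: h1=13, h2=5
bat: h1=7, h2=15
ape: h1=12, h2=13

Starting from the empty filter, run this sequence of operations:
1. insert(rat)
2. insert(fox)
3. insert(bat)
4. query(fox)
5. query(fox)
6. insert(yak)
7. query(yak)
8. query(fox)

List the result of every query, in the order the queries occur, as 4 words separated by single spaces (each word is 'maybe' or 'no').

Start: bits=0000000000000000
Op 1: insert rat -> sets bits 0 14 -> bits=1000000000000010
Op 2: insert fox -> sets bits 5 13 -> bits=1000010000000110
Op 3: insert bat -> sets bits 7 15 -> bits=1000010100000111
Op 4: query fox -> checks bit5=1, bit13=1 (all 1) -> maybe
Op 5: query fox -> checks bit5=1, bit13=1 (all 1) -> maybe
Op 6: insert yak -> sets bits 4 12 -> bits=1000110100001111
Op 7: query yak -> checks bit4=1, bit12=1 (all 1) -> maybe
Op 8: query fox -> checks bit5=1, bit13=1 (all 1) -> maybe
Query results in order: maybe maybe maybe maybe

Answer: maybe maybe maybe maybe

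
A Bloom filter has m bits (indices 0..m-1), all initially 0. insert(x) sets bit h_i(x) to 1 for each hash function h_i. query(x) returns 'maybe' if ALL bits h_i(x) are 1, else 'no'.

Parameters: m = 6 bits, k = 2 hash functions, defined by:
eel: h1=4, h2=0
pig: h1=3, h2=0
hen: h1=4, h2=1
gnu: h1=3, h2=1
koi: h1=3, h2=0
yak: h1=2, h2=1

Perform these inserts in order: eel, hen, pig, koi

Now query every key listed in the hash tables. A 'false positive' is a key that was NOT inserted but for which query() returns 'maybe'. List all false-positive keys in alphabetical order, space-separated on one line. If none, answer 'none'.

Answer: gnu

Derivation:
Start: bits=000000
After insert 'eel': sets bits 0 4 -> bits=100010
After insert 'hen': sets bits 1 4 -> bits=110010
After insert 'pig': sets bits 0 3 -> bits=110110
After insert 'koi': sets bits 0 3 -> bits=110110
Not inserted: gnu yak — query each against bits=110110:
query gnu: checks bit1=1, bit3=1 (all 1) -> maybe => FALSE POSITIVE
query yak: checks bit1=1, bit2=0 (has a 0) -> no => not a false positive
False positives (alphabetical): gnu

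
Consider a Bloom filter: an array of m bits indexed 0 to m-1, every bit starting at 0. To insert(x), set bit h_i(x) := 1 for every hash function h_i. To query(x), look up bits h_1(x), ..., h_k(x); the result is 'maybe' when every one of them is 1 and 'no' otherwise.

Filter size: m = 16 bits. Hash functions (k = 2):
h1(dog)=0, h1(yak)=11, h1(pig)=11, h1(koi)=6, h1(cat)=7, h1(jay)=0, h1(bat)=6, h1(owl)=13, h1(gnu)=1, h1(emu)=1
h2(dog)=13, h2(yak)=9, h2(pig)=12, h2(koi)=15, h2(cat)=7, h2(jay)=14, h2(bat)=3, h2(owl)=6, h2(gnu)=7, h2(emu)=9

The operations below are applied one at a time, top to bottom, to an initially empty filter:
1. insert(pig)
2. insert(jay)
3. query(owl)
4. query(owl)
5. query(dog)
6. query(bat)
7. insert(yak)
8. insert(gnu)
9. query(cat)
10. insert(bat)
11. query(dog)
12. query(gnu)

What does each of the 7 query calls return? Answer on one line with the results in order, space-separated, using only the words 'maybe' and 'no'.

Answer: no no no no maybe no maybe

Derivation:
Start: bits=0000000000000000
Op 1: insert pig -> sets bits 11 12 -> bits=0000000000011000
Op 2: insert jay -> sets bits 0 14 -> bits=1000000000011010
Op 3: query owl -> checks bit6=0, bit13=0 (has a 0) -> no
Op 4: query owl -> checks bit6=0, bit13=0 (has a 0) -> no
Op 5: query dog -> checks bit0=1, bit13=0 (has a 0) -> no
Op 6: query bat -> checks bit3=0, bit6=0 (has a 0) -> no
Op 7: insert yak -> sets bits 9 11 -> bits=1000000001011010
Op 8: insert gnu -> sets bits 1 7 -> bits=1100000101011010
Op 9: query cat -> checks bit7=1 (all 1) -> maybe
Op 10: insert bat -> sets bits 3 6 -> bits=1101001101011010
Op 11: query dog -> checks bit0=1, bit13=0 (has a 0) -> no
Op 12: query gnu -> checks bit1=1, bit7=1 (all 1) -> maybe
Query results in order: no no no no maybe no maybe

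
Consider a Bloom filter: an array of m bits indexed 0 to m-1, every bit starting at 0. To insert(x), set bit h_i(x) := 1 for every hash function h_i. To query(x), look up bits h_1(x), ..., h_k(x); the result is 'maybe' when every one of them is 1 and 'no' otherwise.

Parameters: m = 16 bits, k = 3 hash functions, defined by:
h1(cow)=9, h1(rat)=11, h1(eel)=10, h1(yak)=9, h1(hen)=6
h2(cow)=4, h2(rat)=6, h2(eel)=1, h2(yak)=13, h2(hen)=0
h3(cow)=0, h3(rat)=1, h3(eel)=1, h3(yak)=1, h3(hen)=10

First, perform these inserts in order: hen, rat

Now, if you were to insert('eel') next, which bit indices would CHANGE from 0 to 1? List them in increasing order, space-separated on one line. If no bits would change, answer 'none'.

Answer: none

Derivation:
Start: bits=0000000000000000
After insert 'hen': sets bits 0 6 10 -> bits=1000001000100000
After insert 'rat': sets bits 1 6 11 -> bits=1100001000110000
insert 'eel' would touch bits 1 10; currently bit1=1, bit10=1
Bits that are 0 among those (would change 0->1): none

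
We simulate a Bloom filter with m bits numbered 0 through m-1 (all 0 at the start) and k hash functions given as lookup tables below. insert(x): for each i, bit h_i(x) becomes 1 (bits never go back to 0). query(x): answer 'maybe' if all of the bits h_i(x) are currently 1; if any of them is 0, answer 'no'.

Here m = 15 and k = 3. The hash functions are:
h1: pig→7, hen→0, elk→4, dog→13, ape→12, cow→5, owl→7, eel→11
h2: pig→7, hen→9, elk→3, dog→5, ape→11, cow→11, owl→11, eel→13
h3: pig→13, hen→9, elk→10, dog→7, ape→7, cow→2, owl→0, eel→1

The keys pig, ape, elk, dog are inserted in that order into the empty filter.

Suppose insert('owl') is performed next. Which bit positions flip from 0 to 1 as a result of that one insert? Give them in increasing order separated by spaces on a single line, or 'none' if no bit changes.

Start: bits=000000000000000
After insert 'pig': sets bits 7 13 -> bits=000000010000010
After insert 'ape': sets bits 7 11 12 -> bits=000000010001110
After insert 'elk': sets bits 3 4 10 -> bits=000110010011110
After insert 'dog': sets bits 5 7 13 -> bits=000111010011110
insert 'owl' would touch bits 0 7 11; currently bit0=0, bit7=1, bit11=1
Bits that are 0 among those (would change 0->1): 0

Answer: 0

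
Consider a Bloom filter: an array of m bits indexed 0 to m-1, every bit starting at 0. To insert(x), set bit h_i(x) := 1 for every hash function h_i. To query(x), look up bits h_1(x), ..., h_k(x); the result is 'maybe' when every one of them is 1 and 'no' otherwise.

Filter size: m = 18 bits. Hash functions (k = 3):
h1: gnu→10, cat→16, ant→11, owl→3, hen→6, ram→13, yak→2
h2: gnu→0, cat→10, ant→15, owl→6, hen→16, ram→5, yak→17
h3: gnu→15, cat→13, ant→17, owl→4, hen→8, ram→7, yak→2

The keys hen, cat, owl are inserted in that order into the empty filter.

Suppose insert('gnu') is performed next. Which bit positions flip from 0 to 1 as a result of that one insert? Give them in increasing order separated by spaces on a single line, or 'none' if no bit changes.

Answer: 0 15

Derivation:
Start: bits=000000000000000000
After insert 'hen': sets bits 6 8 16 -> bits=000000101000000010
After insert 'cat': sets bits 10 13 16 -> bits=000000101010010010
After insert 'owl': sets bits 3 4 6 -> bits=000110101010010010
insert 'gnu' would touch bits 0 10 15; currently bit0=0, bit10=1, bit15=0
Bits that are 0 among those (would change 0->1): 0 15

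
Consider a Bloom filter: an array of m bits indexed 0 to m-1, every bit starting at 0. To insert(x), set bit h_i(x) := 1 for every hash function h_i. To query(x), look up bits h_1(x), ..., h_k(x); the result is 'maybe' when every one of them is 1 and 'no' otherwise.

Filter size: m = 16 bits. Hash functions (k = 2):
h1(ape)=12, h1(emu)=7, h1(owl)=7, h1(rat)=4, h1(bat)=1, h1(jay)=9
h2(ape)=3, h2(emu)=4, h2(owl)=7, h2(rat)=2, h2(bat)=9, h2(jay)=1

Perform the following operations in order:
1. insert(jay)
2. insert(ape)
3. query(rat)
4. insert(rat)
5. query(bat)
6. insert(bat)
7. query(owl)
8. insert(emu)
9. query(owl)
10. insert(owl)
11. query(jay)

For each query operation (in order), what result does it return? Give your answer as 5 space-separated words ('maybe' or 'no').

Answer: no maybe no maybe maybe

Derivation:
Start: bits=0000000000000000
Op 1: insert jay -> sets bits 1 9 -> bits=0100000001000000
Op 2: insert ape -> sets bits 3 12 -> bits=0101000001001000
Op 3: query rat -> checks bit2=0, bit4=0 (has a 0) -> no
Op 4: insert rat -> sets bits 2 4 -> bits=0111100001001000
Op 5: query bat -> checks bit1=1, bit9=1 (all 1) -> maybe
Op 6: insert bat -> sets bits 1 9 -> bits=0111100001001000
Op 7: query owl -> checks bit7=0 (has a 0) -> no
Op 8: insert emu -> sets bits 4 7 -> bits=0111100101001000
Op 9: query owl -> checks bit7=1 (all 1) -> maybe
Op 10: insert owl -> sets bits 7 -> bits=0111100101001000
Op 11: query jay -> checks bit1=1, bit9=1 (all 1) -> maybe
Query results in order: no maybe no maybe maybe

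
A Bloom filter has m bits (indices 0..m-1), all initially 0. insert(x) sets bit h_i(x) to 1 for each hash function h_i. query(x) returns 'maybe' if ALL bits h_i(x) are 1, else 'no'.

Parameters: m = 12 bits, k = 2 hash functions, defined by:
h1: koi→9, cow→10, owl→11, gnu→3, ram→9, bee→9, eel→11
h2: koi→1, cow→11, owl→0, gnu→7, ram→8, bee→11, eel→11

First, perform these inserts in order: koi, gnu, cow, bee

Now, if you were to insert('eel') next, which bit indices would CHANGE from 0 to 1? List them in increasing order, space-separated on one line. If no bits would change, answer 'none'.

Start: bits=000000000000
After insert 'koi': sets bits 1 9 -> bits=010000000100
After insert 'gnu': sets bits 3 7 -> bits=010100010100
After insert 'cow': sets bits 10 11 -> bits=010100010111
After insert 'bee': sets bits 9 11 -> bits=010100010111
insert 'eel' would touch bits 11; currently bit11=1
Bits that are 0 among those (would change 0->1): none

Answer: none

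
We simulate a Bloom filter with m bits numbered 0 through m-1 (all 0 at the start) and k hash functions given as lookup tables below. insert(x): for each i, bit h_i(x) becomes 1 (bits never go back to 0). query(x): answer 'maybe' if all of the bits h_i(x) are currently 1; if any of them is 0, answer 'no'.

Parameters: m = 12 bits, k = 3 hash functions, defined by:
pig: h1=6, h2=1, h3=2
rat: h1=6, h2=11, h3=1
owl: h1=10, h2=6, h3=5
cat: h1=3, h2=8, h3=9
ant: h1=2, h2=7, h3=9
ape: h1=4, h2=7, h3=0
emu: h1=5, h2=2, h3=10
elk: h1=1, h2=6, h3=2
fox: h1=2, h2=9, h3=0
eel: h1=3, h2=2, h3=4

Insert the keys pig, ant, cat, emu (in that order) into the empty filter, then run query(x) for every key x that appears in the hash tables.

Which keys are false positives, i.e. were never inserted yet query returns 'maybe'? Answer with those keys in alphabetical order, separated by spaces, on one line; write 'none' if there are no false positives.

Answer: elk owl

Derivation:
Start: bits=000000000000
After insert 'pig': sets bits 1 2 6 -> bits=011000100000
After insert 'ant': sets bits 2 7 9 -> bits=011000110100
After insert 'cat': sets bits 3 8 9 -> bits=011100111100
After insert 'emu': sets bits 2 5 10 -> bits=011101111110
Not inserted: ape eel elk fox owl rat — query each against bits=011101111110:
query ape: checks bit0=0, bit4=0, bit7=1 (has a 0) -> no => not a false positive
query eel: checks bit2=1, bit3=1, bit4=0 (has a 0) -> no => not a false positive
query elk: checks bit1=1, bit2=1, bit6=1 (all 1) -> maybe => FALSE POSITIVE
query fox: checks bit0=0, bit2=1, bit9=1 (has a 0) -> no => not a false positive
query owl: checks bit5=1, bit6=1, bit10=1 (all 1) -> maybe => FALSE POSITIVE
query rat: checks bit1=1, bit6=1, bit11=0 (has a 0) -> no => not a false positive
False positives (alphabetical): elk owl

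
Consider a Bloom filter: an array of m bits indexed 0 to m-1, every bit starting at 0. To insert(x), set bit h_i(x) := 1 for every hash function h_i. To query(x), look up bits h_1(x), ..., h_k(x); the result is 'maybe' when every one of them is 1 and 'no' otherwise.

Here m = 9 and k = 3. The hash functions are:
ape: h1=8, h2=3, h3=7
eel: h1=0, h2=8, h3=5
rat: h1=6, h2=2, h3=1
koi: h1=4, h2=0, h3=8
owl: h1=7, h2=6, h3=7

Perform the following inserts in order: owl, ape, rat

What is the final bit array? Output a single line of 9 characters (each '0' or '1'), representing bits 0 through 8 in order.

Answer: 011100111

Derivation:
Start: bits=000000000
After insert 'owl': sets bits 6 7 -> bits=000000110
After insert 'ape': sets bits 3 7 8 -> bits=000100111
After insert 'rat': sets bits 1 2 6 -> bits=011100111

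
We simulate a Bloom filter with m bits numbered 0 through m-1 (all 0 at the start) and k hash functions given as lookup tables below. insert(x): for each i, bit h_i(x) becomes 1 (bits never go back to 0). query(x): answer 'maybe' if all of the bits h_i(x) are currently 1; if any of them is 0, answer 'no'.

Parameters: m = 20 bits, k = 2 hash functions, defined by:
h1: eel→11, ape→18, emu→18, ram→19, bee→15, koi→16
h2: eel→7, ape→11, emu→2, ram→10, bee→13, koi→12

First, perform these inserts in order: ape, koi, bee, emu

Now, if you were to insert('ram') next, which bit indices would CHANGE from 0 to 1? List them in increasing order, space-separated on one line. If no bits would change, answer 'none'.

Start: bits=00000000000000000000
After insert 'ape': sets bits 11 18 -> bits=00000000000100000010
After insert 'koi': sets bits 12 16 -> bits=00000000000110001010
After insert 'bee': sets bits 13 15 -> bits=00000000000111011010
After insert 'emu': sets bits 2 18 -> bits=00100000000111011010
insert 'ram' would touch bits 10 19; currently bit10=0, bit19=0
Bits that are 0 among those (would change 0->1): 10 19

Answer: 10 19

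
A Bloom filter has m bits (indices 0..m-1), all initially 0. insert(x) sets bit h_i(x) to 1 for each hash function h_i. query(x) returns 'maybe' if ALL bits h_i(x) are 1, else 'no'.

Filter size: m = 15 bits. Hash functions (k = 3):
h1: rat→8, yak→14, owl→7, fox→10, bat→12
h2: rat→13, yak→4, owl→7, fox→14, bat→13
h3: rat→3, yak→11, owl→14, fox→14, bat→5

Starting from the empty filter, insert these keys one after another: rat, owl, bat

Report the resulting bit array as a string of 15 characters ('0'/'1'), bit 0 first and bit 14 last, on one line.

Answer: 000101011000111

Derivation:
Start: bits=000000000000000
After insert 'rat': sets bits 3 8 13 -> bits=000100001000010
After insert 'owl': sets bits 7 14 -> bits=000100011000011
After insert 'bat': sets bits 5 12 13 -> bits=000101011000111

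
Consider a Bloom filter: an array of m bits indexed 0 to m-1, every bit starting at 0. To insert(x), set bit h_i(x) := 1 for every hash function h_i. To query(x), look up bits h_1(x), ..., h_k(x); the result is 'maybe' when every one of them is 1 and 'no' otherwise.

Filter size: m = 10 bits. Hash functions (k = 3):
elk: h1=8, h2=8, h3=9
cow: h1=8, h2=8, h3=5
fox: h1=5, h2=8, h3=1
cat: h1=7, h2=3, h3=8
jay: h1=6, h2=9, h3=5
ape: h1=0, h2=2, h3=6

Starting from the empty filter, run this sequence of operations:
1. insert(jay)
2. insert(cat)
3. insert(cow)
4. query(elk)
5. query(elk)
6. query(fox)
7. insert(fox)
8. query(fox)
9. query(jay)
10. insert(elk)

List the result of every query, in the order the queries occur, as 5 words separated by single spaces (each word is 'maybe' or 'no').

Start: bits=0000000000
Op 1: insert jay -> sets bits 5 6 9 -> bits=0000011001
Op 2: insert cat -> sets bits 3 7 8 -> bits=0001011111
Op 3: insert cow -> sets bits 5 8 -> bits=0001011111
Op 4: query elk -> checks bit8=1, bit9=1 (all 1) -> maybe
Op 5: query elk -> checks bit8=1, bit9=1 (all 1) -> maybe
Op 6: query fox -> checks bit1=0, bit5=1, bit8=1 (has a 0) -> no
Op 7: insert fox -> sets bits 1 5 8 -> bits=0101011111
Op 8: query fox -> checks bit1=1, bit5=1, bit8=1 (all 1) -> maybe
Op 9: query jay -> checks bit5=1, bit6=1, bit9=1 (all 1) -> maybe
Op 10: insert elk -> sets bits 8 9 -> bits=0101011111
Query results in order: maybe maybe no maybe maybe

Answer: maybe maybe no maybe maybe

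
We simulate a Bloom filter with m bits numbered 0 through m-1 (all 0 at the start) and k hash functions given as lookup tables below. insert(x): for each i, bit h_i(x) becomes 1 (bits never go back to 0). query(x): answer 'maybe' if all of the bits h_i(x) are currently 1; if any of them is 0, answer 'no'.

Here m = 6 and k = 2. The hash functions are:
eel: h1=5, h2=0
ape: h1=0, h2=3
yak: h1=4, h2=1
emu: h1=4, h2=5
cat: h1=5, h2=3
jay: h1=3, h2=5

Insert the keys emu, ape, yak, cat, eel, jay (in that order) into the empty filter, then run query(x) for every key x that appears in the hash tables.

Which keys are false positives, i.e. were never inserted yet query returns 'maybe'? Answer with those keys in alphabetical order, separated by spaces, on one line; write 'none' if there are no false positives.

Answer: none

Derivation:
Start: bits=000000
After insert 'emu': sets bits 4 5 -> bits=000011
After insert 'ape': sets bits 0 3 -> bits=100111
After insert 'yak': sets bits 1 4 -> bits=110111
After insert 'cat': sets bits 3 5 -> bits=110111
After insert 'eel': sets bits 0 5 -> bits=110111
After insert 'jay': sets bits 3 5 -> bits=110111
Not inserted: (none) — query each against bits=110111:
False positives (alphabetical): none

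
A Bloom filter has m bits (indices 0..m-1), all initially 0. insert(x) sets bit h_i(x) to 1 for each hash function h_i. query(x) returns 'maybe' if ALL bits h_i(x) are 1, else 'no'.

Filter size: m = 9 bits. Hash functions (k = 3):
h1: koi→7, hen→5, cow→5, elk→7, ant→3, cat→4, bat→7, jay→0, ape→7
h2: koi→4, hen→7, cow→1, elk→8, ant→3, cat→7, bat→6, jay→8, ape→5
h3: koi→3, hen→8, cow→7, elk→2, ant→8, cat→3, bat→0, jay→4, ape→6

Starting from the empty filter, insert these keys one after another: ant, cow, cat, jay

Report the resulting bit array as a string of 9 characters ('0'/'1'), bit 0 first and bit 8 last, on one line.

Answer: 110111011

Derivation:
Start: bits=000000000
After insert 'ant': sets bits 3 8 -> bits=000100001
After insert 'cow': sets bits 1 5 7 -> bits=010101011
After insert 'cat': sets bits 3 4 7 -> bits=010111011
After insert 'jay': sets bits 0 4 8 -> bits=110111011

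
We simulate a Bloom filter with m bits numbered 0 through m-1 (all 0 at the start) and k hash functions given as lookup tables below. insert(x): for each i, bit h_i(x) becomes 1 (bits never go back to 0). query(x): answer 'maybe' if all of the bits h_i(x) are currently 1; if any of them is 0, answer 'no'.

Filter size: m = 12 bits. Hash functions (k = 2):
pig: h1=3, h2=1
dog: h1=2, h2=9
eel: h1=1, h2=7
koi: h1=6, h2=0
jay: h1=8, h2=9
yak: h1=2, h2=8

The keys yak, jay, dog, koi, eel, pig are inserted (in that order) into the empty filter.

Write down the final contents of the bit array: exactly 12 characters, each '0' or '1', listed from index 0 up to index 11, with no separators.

Answer: 111100111100

Derivation:
Start: bits=000000000000
After insert 'yak': sets bits 2 8 -> bits=001000001000
After insert 'jay': sets bits 8 9 -> bits=001000001100
After insert 'dog': sets bits 2 9 -> bits=001000001100
After insert 'koi': sets bits 0 6 -> bits=101000101100
After insert 'eel': sets bits 1 7 -> bits=111000111100
After insert 'pig': sets bits 1 3 -> bits=111100111100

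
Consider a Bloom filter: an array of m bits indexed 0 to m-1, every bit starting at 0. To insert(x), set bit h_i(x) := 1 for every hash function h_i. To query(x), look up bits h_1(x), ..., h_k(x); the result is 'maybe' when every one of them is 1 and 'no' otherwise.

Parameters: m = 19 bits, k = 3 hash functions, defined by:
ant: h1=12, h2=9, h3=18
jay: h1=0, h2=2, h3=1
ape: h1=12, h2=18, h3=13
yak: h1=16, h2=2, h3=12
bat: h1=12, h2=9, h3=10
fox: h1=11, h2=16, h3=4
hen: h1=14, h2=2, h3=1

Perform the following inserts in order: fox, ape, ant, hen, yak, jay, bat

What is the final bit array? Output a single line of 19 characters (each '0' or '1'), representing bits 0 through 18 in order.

Answer: 1110100001111110101

Derivation:
Start: bits=0000000000000000000
After insert 'fox': sets bits 4 11 16 -> bits=0000100000010000100
After insert 'ape': sets bits 12 13 18 -> bits=0000100000011100101
After insert 'ant': sets bits 9 12 18 -> bits=0000100001011100101
After insert 'hen': sets bits 1 2 14 -> bits=0110100001011110101
After insert 'yak': sets bits 2 12 16 -> bits=0110100001011110101
After insert 'jay': sets bits 0 1 2 -> bits=1110100001011110101
After insert 'bat': sets bits 9 10 12 -> bits=1110100001111110101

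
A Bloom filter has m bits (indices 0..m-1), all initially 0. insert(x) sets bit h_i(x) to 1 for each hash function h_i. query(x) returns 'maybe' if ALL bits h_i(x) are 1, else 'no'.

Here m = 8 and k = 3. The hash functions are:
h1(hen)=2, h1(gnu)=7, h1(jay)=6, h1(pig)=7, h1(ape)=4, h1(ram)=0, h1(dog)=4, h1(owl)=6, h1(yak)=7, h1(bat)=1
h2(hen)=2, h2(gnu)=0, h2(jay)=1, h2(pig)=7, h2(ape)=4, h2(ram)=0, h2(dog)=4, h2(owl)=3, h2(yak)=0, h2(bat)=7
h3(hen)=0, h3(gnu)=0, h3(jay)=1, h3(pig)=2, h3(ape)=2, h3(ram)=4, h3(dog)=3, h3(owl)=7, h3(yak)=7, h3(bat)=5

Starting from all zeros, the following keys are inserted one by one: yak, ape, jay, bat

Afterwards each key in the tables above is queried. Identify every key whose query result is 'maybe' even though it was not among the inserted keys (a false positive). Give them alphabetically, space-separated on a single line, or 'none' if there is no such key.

Start: bits=00000000
After insert 'yak': sets bits 0 7 -> bits=10000001
After insert 'ape': sets bits 2 4 -> bits=10101001
After insert 'jay': sets bits 1 6 -> bits=11101011
After insert 'bat': sets bits 1 5 7 -> bits=11101111
Not inserted: dog gnu hen owl pig ram — query each against bits=11101111:
query dog: checks bit3=0, bit4=1 (has a 0) -> no => not a false positive
query gnu: checks bit0=1, bit7=1 (all 1) -> maybe => FALSE POSITIVE
query hen: checks bit0=1, bit2=1 (all 1) -> maybe => FALSE POSITIVE
query owl: checks bit3=0, bit6=1, bit7=1 (has a 0) -> no => not a false positive
query pig: checks bit2=1, bit7=1 (all 1) -> maybe => FALSE POSITIVE
query ram: checks bit0=1, bit4=1 (all 1) -> maybe => FALSE POSITIVE
False positives (alphabetical): gnu hen pig ram

Answer: gnu hen pig ram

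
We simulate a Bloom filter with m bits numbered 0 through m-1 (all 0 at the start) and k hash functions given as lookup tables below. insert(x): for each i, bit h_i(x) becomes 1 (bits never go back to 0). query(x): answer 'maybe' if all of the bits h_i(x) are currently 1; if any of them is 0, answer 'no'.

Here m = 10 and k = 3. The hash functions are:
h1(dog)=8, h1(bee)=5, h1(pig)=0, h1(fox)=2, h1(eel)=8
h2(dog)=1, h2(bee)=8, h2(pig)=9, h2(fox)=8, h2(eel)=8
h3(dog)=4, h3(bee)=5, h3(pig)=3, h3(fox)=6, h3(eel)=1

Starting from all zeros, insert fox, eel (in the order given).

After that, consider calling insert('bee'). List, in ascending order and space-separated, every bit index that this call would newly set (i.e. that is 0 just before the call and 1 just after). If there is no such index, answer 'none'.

Answer: 5

Derivation:
Start: bits=0000000000
After insert 'fox': sets bits 2 6 8 -> bits=0010001010
After insert 'eel': sets bits 1 8 -> bits=0110001010
insert 'bee' would touch bits 5 8; currently bit5=0, bit8=1
Bits that are 0 among those (would change 0->1): 5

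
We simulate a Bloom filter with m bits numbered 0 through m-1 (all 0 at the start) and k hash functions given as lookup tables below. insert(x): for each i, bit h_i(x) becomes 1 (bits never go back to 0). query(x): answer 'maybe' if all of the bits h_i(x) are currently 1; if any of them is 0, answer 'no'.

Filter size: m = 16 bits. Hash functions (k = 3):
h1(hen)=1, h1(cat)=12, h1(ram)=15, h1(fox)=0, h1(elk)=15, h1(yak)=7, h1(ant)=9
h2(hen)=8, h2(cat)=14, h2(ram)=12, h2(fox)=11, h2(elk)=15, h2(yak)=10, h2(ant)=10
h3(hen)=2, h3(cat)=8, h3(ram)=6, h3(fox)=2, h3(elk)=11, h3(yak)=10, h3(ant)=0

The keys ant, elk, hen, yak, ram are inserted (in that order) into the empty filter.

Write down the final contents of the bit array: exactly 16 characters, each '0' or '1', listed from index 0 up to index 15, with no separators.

Answer: 1110001111111001

Derivation:
Start: bits=0000000000000000
After insert 'ant': sets bits 0 9 10 -> bits=1000000001100000
After insert 'elk': sets bits 11 15 -> bits=1000000001110001
After insert 'hen': sets bits 1 2 8 -> bits=1110000011110001
After insert 'yak': sets bits 7 10 -> bits=1110000111110001
After insert 'ram': sets bits 6 12 15 -> bits=1110001111111001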